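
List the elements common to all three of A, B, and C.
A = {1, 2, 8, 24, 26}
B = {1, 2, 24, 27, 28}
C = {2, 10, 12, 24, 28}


A ∩ B = {1, 2, 24}
(A ∩ B) ∩ C = {2, 24}

A ∩ B ∩ C = {2, 24}


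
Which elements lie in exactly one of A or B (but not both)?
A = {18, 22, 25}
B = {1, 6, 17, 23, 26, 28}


A △ B = (A \ B) ∪ (B \ A) = elements in exactly one of A or B
A \ B = {18, 22, 25}
B \ A = {1, 6, 17, 23, 26, 28}
A △ B = {1, 6, 17, 18, 22, 23, 25, 26, 28}

A △ B = {1, 6, 17, 18, 22, 23, 25, 26, 28}


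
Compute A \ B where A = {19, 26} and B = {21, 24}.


A \ B = elements in A but not in B
A = {19, 26}
B = {21, 24}
Remove from A any elements in B
A \ B = {19, 26}

A \ B = {19, 26}


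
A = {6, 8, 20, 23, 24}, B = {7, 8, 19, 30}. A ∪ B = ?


A ∪ B = all elements in A or B (or both)
A = {6, 8, 20, 23, 24}
B = {7, 8, 19, 30}
A ∪ B = {6, 7, 8, 19, 20, 23, 24, 30}

A ∪ B = {6, 7, 8, 19, 20, 23, 24, 30}


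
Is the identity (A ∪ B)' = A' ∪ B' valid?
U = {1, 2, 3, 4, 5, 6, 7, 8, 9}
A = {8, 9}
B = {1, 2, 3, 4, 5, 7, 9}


LHS: A ∪ B = {1, 2, 3, 4, 5, 7, 8, 9}
(A ∪ B)' = U \ (A ∪ B) = {6}
A' = {1, 2, 3, 4, 5, 6, 7}, B' = {6, 8}
Claimed RHS: A' ∪ B' = {1, 2, 3, 4, 5, 6, 7, 8}
Identity is INVALID: LHS = {6} but the RHS claimed here equals {1, 2, 3, 4, 5, 6, 7, 8}. The correct form is (A ∪ B)' = A' ∩ B'.

Identity is invalid: (A ∪ B)' = {6} but A' ∪ B' = {1, 2, 3, 4, 5, 6, 7, 8}. The correct De Morgan law is (A ∪ B)' = A' ∩ B'.


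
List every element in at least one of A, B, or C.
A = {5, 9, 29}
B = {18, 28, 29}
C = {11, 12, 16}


A ∪ B = {5, 9, 18, 28, 29}
(A ∪ B) ∪ C = {5, 9, 11, 12, 16, 18, 28, 29}

A ∪ B ∪ C = {5, 9, 11, 12, 16, 18, 28, 29}


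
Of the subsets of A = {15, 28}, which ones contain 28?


A subset of A contains 28 iff the remaining 1 elements form any subset of A \ {28}.
Count: 2^(n-1) = 2^1 = 2
Subsets containing 28: {28}, {15, 28}

Subsets containing 28 (2 total): {28}, {15, 28}


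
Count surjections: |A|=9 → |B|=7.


n = |A| = 9, k = |B| = 7. Surjections via inclusion-exclusion:
S(n,k) = Σ(-1)^i × C(k,i) × (k-i)^n, i=0 to k
i=0: (-1)^0×C(7,0)×7^9 = 40353607
i=1: (-1)^1×C(7,1)×6^9 = -70543872
i=2: (-1)^2×C(7,2)×5^9 = 41015625
i=3: (-1)^3×C(7,3)×4^9 = -9175040
i=4: (-1)^4×C(7,4)×3^9 = 688905
i=5: (-1)^5×C(7,5)×2^9 = -10752
i=6: (-1)^6×C(7,6)×1^9 = 7
i=7: (-1)^7×C(7,7)×0^9 = 0
Total = 2328480

Number of surjections = 2328480


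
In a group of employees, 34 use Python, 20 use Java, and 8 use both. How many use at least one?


|A ∪ B| = |A| + |B| - |A ∩ B|
= 34 + 20 - 8
= 46

|A ∪ B| = 46


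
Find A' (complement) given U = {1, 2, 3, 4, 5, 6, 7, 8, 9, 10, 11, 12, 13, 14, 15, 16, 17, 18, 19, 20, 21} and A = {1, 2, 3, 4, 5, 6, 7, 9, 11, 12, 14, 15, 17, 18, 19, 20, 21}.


Aᶜ = U \ A = elements in U but not in A
U = {1, 2, 3, 4, 5, 6, 7, 8, 9, 10, 11, 12, 13, 14, 15, 16, 17, 18, 19, 20, 21}
A = {1, 2, 3, 4, 5, 6, 7, 9, 11, 12, 14, 15, 17, 18, 19, 20, 21}
Aᶜ = {8, 10, 13, 16}

Aᶜ = {8, 10, 13, 16}


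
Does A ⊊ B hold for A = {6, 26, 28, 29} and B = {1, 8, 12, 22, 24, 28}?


A ⊂ B requires: A ⊆ B AND A ≠ B.
A ⊆ B? No
A ⊄ B, so A is not a proper subset.

No, A is not a proper subset of B


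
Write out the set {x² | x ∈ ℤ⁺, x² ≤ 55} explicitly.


Checking each candidate:
Condition: positive perfect squares ≤ 55
Result = {1, 4, 9, 16, 25, 36, 49}

{1, 4, 9, 16, 25, 36, 49}


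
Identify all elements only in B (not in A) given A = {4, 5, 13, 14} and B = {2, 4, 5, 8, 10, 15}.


A = {4, 5, 13, 14}
B = {2, 4, 5, 8, 10, 15}
Region: only in B (not in A)
Elements: {2, 8, 10, 15}

Elements only in B (not in A): {2, 8, 10, 15}


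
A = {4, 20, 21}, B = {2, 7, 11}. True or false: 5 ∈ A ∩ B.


A = {4, 20, 21}, B = {2, 7, 11}
A ∩ B = elements in both A and B
A ∩ B = ∅
Checking if 5 ∈ A ∩ B
5 is not in A ∩ B → False

5 ∉ A ∩ B


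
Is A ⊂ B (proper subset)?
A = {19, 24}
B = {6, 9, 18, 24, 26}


A ⊂ B requires: A ⊆ B AND A ≠ B.
A ⊆ B? No
A ⊄ B, so A is not a proper subset.

No, A is not a proper subset of B


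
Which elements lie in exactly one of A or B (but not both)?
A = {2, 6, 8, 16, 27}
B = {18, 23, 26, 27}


A △ B = (A \ B) ∪ (B \ A) = elements in exactly one of A or B
A \ B = {2, 6, 8, 16}
B \ A = {18, 23, 26}
A △ B = {2, 6, 8, 16, 18, 23, 26}

A △ B = {2, 6, 8, 16, 18, 23, 26}


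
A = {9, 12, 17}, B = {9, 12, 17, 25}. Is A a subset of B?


A ⊆ B means every element of A is in B.
All elements of A are in B.
So A ⊆ B.

Yes, A ⊆ B


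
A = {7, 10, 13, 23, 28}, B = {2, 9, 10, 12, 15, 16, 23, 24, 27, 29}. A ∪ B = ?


A ∪ B = all elements in A or B (or both)
A = {7, 10, 13, 23, 28}
B = {2, 9, 10, 12, 15, 16, 23, 24, 27, 29}
A ∪ B = {2, 7, 9, 10, 12, 13, 15, 16, 23, 24, 27, 28, 29}

A ∪ B = {2, 7, 9, 10, 12, 13, 15, 16, 23, 24, 27, 28, 29}


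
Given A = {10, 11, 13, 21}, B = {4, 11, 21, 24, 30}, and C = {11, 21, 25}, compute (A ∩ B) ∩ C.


A ∩ B = {11, 21}
(A ∩ B) ∩ C = {11, 21}

A ∩ B ∩ C = {11, 21}


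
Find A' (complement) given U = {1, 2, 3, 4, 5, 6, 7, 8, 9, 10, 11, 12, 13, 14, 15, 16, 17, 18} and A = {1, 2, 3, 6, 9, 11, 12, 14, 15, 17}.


Aᶜ = U \ A = elements in U but not in A
U = {1, 2, 3, 4, 5, 6, 7, 8, 9, 10, 11, 12, 13, 14, 15, 16, 17, 18}
A = {1, 2, 3, 6, 9, 11, 12, 14, 15, 17}
Aᶜ = {4, 5, 7, 8, 10, 13, 16, 18}

Aᶜ = {4, 5, 7, 8, 10, 13, 16, 18}


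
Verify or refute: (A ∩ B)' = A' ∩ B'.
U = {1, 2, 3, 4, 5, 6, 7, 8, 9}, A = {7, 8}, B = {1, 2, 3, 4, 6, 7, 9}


LHS: A ∩ B = {7}
(A ∩ B)' = U \ (A ∩ B) = {1, 2, 3, 4, 5, 6, 8, 9}
A' = {1, 2, 3, 4, 5, 6, 9}, B' = {5, 8}
Claimed RHS: A' ∩ B' = {5}
Identity is INVALID: LHS = {1, 2, 3, 4, 5, 6, 8, 9} but the RHS claimed here equals {5}. The correct form is (A ∩ B)' = A' ∪ B'.

Identity is invalid: (A ∩ B)' = {1, 2, 3, 4, 5, 6, 8, 9} but A' ∩ B' = {5}. The correct De Morgan law is (A ∩ B)' = A' ∪ B'.


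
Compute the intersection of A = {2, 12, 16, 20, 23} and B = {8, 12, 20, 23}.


A ∩ B = elements in both A and B
A = {2, 12, 16, 20, 23}
B = {8, 12, 20, 23}
A ∩ B = {12, 20, 23}

A ∩ B = {12, 20, 23}


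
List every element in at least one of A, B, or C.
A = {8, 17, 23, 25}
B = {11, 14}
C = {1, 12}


A ∪ B = {8, 11, 14, 17, 23, 25}
(A ∪ B) ∪ C = {1, 8, 11, 12, 14, 17, 23, 25}

A ∪ B ∪ C = {1, 8, 11, 12, 14, 17, 23, 25}


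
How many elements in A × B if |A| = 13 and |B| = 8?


|A × B| = |A| × |B|
= 13 × 8
= 104

|A × B| = 104


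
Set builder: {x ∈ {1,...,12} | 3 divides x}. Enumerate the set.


Checking each candidate:
Condition: multiples of 3 in {1,...,12}
Result = {3, 6, 9, 12}

{3, 6, 9, 12}


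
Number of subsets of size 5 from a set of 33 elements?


C(n,k) = n! / (k!(n-k)!)
C(33,5) = 33! / (5!28!)
= 237336

C(33,5) = 237336


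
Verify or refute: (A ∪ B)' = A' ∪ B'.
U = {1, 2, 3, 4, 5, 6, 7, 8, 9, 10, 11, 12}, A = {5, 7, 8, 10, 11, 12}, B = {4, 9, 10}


LHS: A ∪ B = {4, 5, 7, 8, 9, 10, 11, 12}
(A ∪ B)' = U \ (A ∪ B) = {1, 2, 3, 6}
A' = {1, 2, 3, 4, 6, 9}, B' = {1, 2, 3, 5, 6, 7, 8, 11, 12}
Claimed RHS: A' ∪ B' = {1, 2, 3, 4, 5, 6, 7, 8, 9, 11, 12}
Identity is INVALID: LHS = {1, 2, 3, 6} but the RHS claimed here equals {1, 2, 3, 4, 5, 6, 7, 8, 9, 11, 12}. The correct form is (A ∪ B)' = A' ∩ B'.

Identity is invalid: (A ∪ B)' = {1, 2, 3, 6} but A' ∪ B' = {1, 2, 3, 4, 5, 6, 7, 8, 9, 11, 12}. The correct De Morgan law is (A ∪ B)' = A' ∩ B'.


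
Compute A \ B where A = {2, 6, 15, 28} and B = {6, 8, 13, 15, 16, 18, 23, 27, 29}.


A \ B = elements in A but not in B
A = {2, 6, 15, 28}
B = {6, 8, 13, 15, 16, 18, 23, 27, 29}
Remove from A any elements in B
A \ B = {2, 28}

A \ B = {2, 28}


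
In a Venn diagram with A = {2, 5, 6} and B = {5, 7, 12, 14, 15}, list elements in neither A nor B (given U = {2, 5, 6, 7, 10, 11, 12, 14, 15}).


A = {2, 5, 6}
B = {5, 7, 12, 14, 15}
Region: in neither A nor B (given U = {2, 5, 6, 7, 10, 11, 12, 14, 15})
Elements: {10, 11}

Elements in neither A nor B (given U = {2, 5, 6, 7, 10, 11, 12, 14, 15}): {10, 11}


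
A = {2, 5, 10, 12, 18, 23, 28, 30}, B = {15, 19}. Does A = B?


Two sets are equal iff they have exactly the same elements.
A = {2, 5, 10, 12, 18, 23, 28, 30}
B = {15, 19}
Differences: {2, 5, 10, 12, 15, 18, 19, 23, 28, 30}
A ≠ B

No, A ≠ B


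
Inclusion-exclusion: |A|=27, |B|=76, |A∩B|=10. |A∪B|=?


|A ∪ B| = |A| + |B| - |A ∩ B|
= 27 + 76 - 10
= 93

|A ∪ B| = 93


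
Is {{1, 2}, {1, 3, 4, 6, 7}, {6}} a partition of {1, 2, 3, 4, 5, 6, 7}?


A partition requires: (1) non-empty parts, (2) pairwise disjoint, (3) union = U
Parts: {1, 2}, {1, 3, 4, 6, 7}, {6}
Union of parts: {1, 2, 3, 4, 6, 7}
U = {1, 2, 3, 4, 5, 6, 7}
All non-empty? True
Pairwise disjoint? False
Covers U? False

No, not a valid partition


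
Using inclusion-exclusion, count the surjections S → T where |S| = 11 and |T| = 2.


n = |S| = 11, k = |T| = 2. Surjections via inclusion-exclusion:
S(n,k) = Σ(-1)^i × C(k,i) × (k-i)^n, i=0 to k
i=0: (-1)^0×C(2,0)×2^11 = 2048
i=1: (-1)^1×C(2,1)×1^11 = -2
i=2: (-1)^2×C(2,2)×0^11 = 0
Total = 2046

Number of surjections = 2046


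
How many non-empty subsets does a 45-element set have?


Total subsets = 2^n = 2^45 = 35184372088832
Non-empty subsets exclude the empty set: 2^n - 1
= 35184372088832 - 1
= 35184372088831

Number of non-empty subsets = 35184372088831


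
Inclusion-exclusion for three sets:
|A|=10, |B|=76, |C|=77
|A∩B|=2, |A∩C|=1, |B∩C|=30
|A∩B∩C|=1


|A∪B∪C| = |A|+|B|+|C| - |A∩B|-|A∩C|-|B∩C| + |A∩B∩C|
= 10+76+77 - 2-1-30 + 1
= 163 - 33 + 1
= 131

|A ∪ B ∪ C| = 131


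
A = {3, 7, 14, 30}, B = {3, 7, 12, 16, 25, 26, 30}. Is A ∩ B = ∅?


Disjoint means A ∩ B = ∅.
A ∩ B = {3, 7, 30}
A ∩ B ≠ ∅, so A and B are NOT disjoint.

No, A and B are not disjoint (A ∩ B = {3, 7, 30})


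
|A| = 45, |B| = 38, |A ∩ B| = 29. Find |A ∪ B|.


|A ∪ B| = |A| + |B| - |A ∩ B|
= 45 + 38 - 29
= 54

|A ∪ B| = 54


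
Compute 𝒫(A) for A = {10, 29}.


|A| = 2, so |P(A)| = 2^2 = 4
Enumerate subsets by cardinality (0 to 2):
∅, {10}, {29}, {10, 29}

P(A) has 4 subsets: ∅, {10}, {29}, {10, 29}


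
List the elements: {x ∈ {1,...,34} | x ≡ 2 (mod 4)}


Checking each candidate:
Condition: x in {1,...,34} with x ≡ 2 (mod 4)
Result = {2, 6, 10, 14, 18, 22, 26, 30, 34}

{2, 6, 10, 14, 18, 22, 26, 30, 34}


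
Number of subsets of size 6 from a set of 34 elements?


C(n,k) = n! / (k!(n-k)!)
C(34,6) = 34! / (6!28!)
= 1344904

C(34,6) = 1344904


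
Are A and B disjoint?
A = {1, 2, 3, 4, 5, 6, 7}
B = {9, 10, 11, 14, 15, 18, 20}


Disjoint means A ∩ B = ∅.
A ∩ B = ∅
A ∩ B = ∅, so A and B are disjoint.

Yes, A and B are disjoint


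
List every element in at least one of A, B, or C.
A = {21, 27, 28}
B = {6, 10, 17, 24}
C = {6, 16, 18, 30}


A ∪ B = {6, 10, 17, 21, 24, 27, 28}
(A ∪ B) ∪ C = {6, 10, 16, 17, 18, 21, 24, 27, 28, 30}

A ∪ B ∪ C = {6, 10, 16, 17, 18, 21, 24, 27, 28, 30}


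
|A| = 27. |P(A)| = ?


Number of subsets = 2^n
= 2^27
= 134217728

|P(A)| = 134217728


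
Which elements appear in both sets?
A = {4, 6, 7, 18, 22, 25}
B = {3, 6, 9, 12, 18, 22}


A ∩ B = elements in both A and B
A = {4, 6, 7, 18, 22, 25}
B = {3, 6, 9, 12, 18, 22}
A ∩ B = {6, 18, 22}

A ∩ B = {6, 18, 22}


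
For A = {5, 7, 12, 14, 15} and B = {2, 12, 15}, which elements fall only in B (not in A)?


A = {5, 7, 12, 14, 15}
B = {2, 12, 15}
Region: only in B (not in A)
Elements: {2}

Elements only in B (not in A): {2}


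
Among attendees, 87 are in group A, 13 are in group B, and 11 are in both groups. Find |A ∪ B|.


|A ∪ B| = |A| + |B| - |A ∩ B|
= 87 + 13 - 11
= 89

|A ∪ B| = 89


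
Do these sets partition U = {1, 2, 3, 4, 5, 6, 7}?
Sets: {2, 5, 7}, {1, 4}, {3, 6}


A partition requires: (1) non-empty parts, (2) pairwise disjoint, (3) union = U
Parts: {2, 5, 7}, {1, 4}, {3, 6}
Union of parts: {1, 2, 3, 4, 5, 6, 7}
U = {1, 2, 3, 4, 5, 6, 7}
All non-empty? True
Pairwise disjoint? True
Covers U? True

Yes, valid partition


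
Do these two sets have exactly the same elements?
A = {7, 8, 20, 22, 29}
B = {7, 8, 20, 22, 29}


Two sets are equal iff they have exactly the same elements.
A = {7, 8, 20, 22, 29}
B = {7, 8, 20, 22, 29}
Same elements → A = B

Yes, A = B


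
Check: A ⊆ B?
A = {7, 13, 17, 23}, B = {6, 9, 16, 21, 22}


A ⊆ B means every element of A is in B.
Elements in A not in B: {7, 13, 17, 23}
So A ⊄ B.

No, A ⊄ B


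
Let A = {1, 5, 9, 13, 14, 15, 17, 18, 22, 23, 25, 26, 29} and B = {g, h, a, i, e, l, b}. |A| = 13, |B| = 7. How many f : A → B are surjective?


n = |A| = 13, k = |B| = 7. Surjections via inclusion-exclusion:
S(n,k) = Σ(-1)^i × C(k,i) × (k-i)^n, i=0 to k
i=0: (-1)^0×C(7,0)×7^13 = 96889010407
i=1: (-1)^1×C(7,1)×6^13 = -91424858112
i=2: (-1)^2×C(7,2)×5^13 = 25634765625
i=3: (-1)^3×C(7,3)×4^13 = -2348810240
i=4: (-1)^4×C(7,4)×3^13 = 55801305
i=5: (-1)^5×C(7,5)×2^13 = -172032
i=6: (-1)^6×C(7,6)×1^13 = 7
i=7: (-1)^7×C(7,7)×0^13 = 0
Total = 28805736960

Number of surjections = 28805736960


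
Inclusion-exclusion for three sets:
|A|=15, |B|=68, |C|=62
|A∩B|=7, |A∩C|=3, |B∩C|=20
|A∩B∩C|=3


|A∪B∪C| = |A|+|B|+|C| - |A∩B|-|A∩C|-|B∩C| + |A∩B∩C|
= 15+68+62 - 7-3-20 + 3
= 145 - 30 + 3
= 118

|A ∪ B ∪ C| = 118


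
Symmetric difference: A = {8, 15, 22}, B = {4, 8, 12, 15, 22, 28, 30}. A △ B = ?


A △ B = (A \ B) ∪ (B \ A) = elements in exactly one of A or B
A \ B = ∅
B \ A = {4, 12, 28, 30}
A △ B = {4, 12, 28, 30}

A △ B = {4, 12, 28, 30}


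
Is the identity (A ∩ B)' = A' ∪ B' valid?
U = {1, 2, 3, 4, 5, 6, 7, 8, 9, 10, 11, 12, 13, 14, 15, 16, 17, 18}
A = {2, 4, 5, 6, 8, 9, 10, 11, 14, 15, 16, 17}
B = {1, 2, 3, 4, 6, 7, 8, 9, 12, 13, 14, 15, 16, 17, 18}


LHS: A ∩ B = {2, 4, 6, 8, 9, 14, 15, 16, 17}
(A ∩ B)' = U \ (A ∩ B) = {1, 3, 5, 7, 10, 11, 12, 13, 18}
A' = {1, 3, 7, 12, 13, 18}, B' = {5, 10, 11}
Claimed RHS: A' ∪ B' = {1, 3, 5, 7, 10, 11, 12, 13, 18}
Identity is VALID: LHS = RHS = {1, 3, 5, 7, 10, 11, 12, 13, 18} ✓

Identity is valid. (A ∩ B)' = A' ∪ B' = {1, 3, 5, 7, 10, 11, 12, 13, 18}


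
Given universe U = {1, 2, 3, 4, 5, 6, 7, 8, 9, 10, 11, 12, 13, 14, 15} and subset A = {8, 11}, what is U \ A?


Aᶜ = U \ A = elements in U but not in A
U = {1, 2, 3, 4, 5, 6, 7, 8, 9, 10, 11, 12, 13, 14, 15}
A = {8, 11}
Aᶜ = {1, 2, 3, 4, 5, 6, 7, 9, 10, 12, 13, 14, 15}

Aᶜ = {1, 2, 3, 4, 5, 6, 7, 9, 10, 12, 13, 14, 15}


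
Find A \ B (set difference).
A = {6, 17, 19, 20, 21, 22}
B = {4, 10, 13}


A \ B = elements in A but not in B
A = {6, 17, 19, 20, 21, 22}
B = {4, 10, 13}
Remove from A any elements in B
A \ B = {6, 17, 19, 20, 21, 22}

A \ B = {6, 17, 19, 20, 21, 22}


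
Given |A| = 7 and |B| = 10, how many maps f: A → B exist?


Each of |A| = 7 inputs maps to any of |B| = 10 outputs.
# functions = |B|^|A| = 10^7
= 10000000

Number of functions = 10000000


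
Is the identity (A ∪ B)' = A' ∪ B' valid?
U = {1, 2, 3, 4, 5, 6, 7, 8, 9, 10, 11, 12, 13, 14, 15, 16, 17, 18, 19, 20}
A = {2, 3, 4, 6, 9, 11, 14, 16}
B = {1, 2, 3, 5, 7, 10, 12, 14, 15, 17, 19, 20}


LHS: A ∪ B = {1, 2, 3, 4, 5, 6, 7, 9, 10, 11, 12, 14, 15, 16, 17, 19, 20}
(A ∪ B)' = U \ (A ∪ B) = {8, 13, 18}
A' = {1, 5, 7, 8, 10, 12, 13, 15, 17, 18, 19, 20}, B' = {4, 6, 8, 9, 11, 13, 16, 18}
Claimed RHS: A' ∪ B' = {1, 4, 5, 6, 7, 8, 9, 10, 11, 12, 13, 15, 16, 17, 18, 19, 20}
Identity is INVALID: LHS = {8, 13, 18} but the RHS claimed here equals {1, 4, 5, 6, 7, 8, 9, 10, 11, 12, 13, 15, 16, 17, 18, 19, 20}. The correct form is (A ∪ B)' = A' ∩ B'.

Identity is invalid: (A ∪ B)' = {8, 13, 18} but A' ∪ B' = {1, 4, 5, 6, 7, 8, 9, 10, 11, 12, 13, 15, 16, 17, 18, 19, 20}. The correct De Morgan law is (A ∪ B)' = A' ∩ B'.


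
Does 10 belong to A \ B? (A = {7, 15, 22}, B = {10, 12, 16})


A = {7, 15, 22}, B = {10, 12, 16}
A \ B = elements in A but not in B
A \ B = {7, 15, 22}
Checking if 10 ∈ A \ B
10 is not in A \ B → False

10 ∉ A \ B


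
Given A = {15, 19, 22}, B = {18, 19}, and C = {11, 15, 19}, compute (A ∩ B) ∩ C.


A ∩ B = {19}
(A ∩ B) ∩ C = {19}

A ∩ B ∩ C = {19}


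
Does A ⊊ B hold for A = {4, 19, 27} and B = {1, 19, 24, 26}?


A ⊂ B requires: A ⊆ B AND A ≠ B.
A ⊆ B? No
A ⊄ B, so A is not a proper subset.

No, A is not a proper subset of B


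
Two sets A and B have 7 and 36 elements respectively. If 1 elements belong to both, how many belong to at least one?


|A ∪ B| = |A| + |B| - |A ∩ B|
= 7 + 36 - 1
= 42

|A ∪ B| = 42


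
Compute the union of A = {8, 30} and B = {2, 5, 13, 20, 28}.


A ∪ B = all elements in A or B (or both)
A = {8, 30}
B = {2, 5, 13, 20, 28}
A ∪ B = {2, 5, 8, 13, 20, 28, 30}

A ∪ B = {2, 5, 8, 13, 20, 28, 30}


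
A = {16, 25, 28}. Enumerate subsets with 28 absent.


A subset of A that omits 28 is a subset of A \ {28}, so there are 2^(n-1) = 2^2 = 4 of them.
Subsets excluding 28: ∅, {16}, {25}, {16, 25}

Subsets excluding 28 (4 total): ∅, {16}, {25}, {16, 25}


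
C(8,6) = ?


C(n,k) = n! / (k!(n-k)!)
C(8,6) = 8! / (6!2!)
= 28

C(8,6) = 28


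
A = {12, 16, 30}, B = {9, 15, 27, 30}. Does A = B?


Two sets are equal iff they have exactly the same elements.
A = {12, 16, 30}
B = {9, 15, 27, 30}
Differences: {9, 12, 15, 16, 27}
A ≠ B

No, A ≠ B


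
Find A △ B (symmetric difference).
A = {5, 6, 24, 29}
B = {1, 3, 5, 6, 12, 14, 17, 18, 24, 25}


A △ B = (A \ B) ∪ (B \ A) = elements in exactly one of A or B
A \ B = {29}
B \ A = {1, 3, 12, 14, 17, 18, 25}
A △ B = {1, 3, 12, 14, 17, 18, 25, 29}

A △ B = {1, 3, 12, 14, 17, 18, 25, 29}


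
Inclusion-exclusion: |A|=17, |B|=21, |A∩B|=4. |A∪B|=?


|A ∪ B| = |A| + |B| - |A ∩ B|
= 17 + 21 - 4
= 34

|A ∪ B| = 34


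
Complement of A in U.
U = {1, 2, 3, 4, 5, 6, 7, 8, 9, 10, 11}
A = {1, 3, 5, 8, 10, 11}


Aᶜ = U \ A = elements in U but not in A
U = {1, 2, 3, 4, 5, 6, 7, 8, 9, 10, 11}
A = {1, 3, 5, 8, 10, 11}
Aᶜ = {2, 4, 6, 7, 9}

Aᶜ = {2, 4, 6, 7, 9}


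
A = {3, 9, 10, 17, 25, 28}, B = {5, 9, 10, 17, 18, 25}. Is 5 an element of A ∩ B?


A = {3, 9, 10, 17, 25, 28}, B = {5, 9, 10, 17, 18, 25}
A ∩ B = elements in both A and B
A ∩ B = {9, 10, 17, 25}
Checking if 5 ∈ A ∩ B
5 is not in A ∩ B → False

5 ∉ A ∩ B


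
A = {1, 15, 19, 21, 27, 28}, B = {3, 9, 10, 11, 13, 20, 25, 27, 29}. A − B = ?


A \ B = elements in A but not in B
A = {1, 15, 19, 21, 27, 28}
B = {3, 9, 10, 11, 13, 20, 25, 27, 29}
Remove from A any elements in B
A \ B = {1, 15, 19, 21, 28}

A \ B = {1, 15, 19, 21, 28}


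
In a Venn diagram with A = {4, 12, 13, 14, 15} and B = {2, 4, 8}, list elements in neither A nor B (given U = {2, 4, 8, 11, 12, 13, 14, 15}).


A = {4, 12, 13, 14, 15}
B = {2, 4, 8}
Region: in neither A nor B (given U = {2, 4, 8, 11, 12, 13, 14, 15})
Elements: {11}

Elements in neither A nor B (given U = {2, 4, 8, 11, 12, 13, 14, 15}): {11}


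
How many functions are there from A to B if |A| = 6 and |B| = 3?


Each of |A| = 6 inputs maps to any of |B| = 3 outputs.
# functions = |B|^|A| = 3^6
= 729

Number of functions = 729


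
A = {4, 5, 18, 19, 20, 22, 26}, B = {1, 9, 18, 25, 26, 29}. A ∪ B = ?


A ∪ B = all elements in A or B (or both)
A = {4, 5, 18, 19, 20, 22, 26}
B = {1, 9, 18, 25, 26, 29}
A ∪ B = {1, 4, 5, 9, 18, 19, 20, 22, 25, 26, 29}

A ∪ B = {1, 4, 5, 9, 18, 19, 20, 22, 25, 26, 29}


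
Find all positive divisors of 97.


Checking each candidate:
Condition: positive divisors of 97
Result = {1, 97}

{1, 97}


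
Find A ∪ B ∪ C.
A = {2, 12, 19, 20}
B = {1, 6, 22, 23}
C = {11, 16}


A ∪ B = {1, 2, 6, 12, 19, 20, 22, 23}
(A ∪ B) ∪ C = {1, 2, 6, 11, 12, 16, 19, 20, 22, 23}

A ∪ B ∪ C = {1, 2, 6, 11, 12, 16, 19, 20, 22, 23}


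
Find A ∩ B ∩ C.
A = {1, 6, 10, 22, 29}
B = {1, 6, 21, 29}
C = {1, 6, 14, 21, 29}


A ∩ B = {1, 6, 29}
(A ∩ B) ∩ C = {1, 6, 29}

A ∩ B ∩ C = {1, 6, 29}


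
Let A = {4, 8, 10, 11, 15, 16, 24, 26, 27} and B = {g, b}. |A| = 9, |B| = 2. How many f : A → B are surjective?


n = |A| = 9, k = |B| = 2. Surjections via inclusion-exclusion:
S(n,k) = Σ(-1)^i × C(k,i) × (k-i)^n, i=0 to k
i=0: (-1)^0×C(2,0)×2^9 = 512
i=1: (-1)^1×C(2,1)×1^9 = -2
i=2: (-1)^2×C(2,2)×0^9 = 0
Total = 510

Number of surjections = 510


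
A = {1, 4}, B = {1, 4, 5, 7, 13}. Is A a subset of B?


A ⊆ B means every element of A is in B.
All elements of A are in B.
So A ⊆ B.

Yes, A ⊆ B


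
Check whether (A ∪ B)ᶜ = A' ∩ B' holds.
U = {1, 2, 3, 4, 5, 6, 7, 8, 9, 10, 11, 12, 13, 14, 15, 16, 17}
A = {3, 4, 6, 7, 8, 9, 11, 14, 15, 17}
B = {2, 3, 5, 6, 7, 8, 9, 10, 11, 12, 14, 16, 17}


LHS: A ∪ B = {2, 3, 4, 5, 6, 7, 8, 9, 10, 11, 12, 14, 15, 16, 17}
(A ∪ B)' = U \ (A ∪ B) = {1, 13}
A' = {1, 2, 5, 10, 12, 13, 16}, B' = {1, 4, 13, 15}
Claimed RHS: A' ∩ B' = {1, 13}
Identity is VALID: LHS = RHS = {1, 13} ✓

Identity is valid. (A ∪ B)' = A' ∩ B' = {1, 13}


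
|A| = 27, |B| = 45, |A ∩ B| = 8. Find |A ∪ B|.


|A ∪ B| = |A| + |B| - |A ∩ B|
= 27 + 45 - 8
= 64

|A ∪ B| = 64


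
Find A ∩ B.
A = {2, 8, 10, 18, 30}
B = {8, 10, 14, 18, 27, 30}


A ∩ B = elements in both A and B
A = {2, 8, 10, 18, 30}
B = {8, 10, 14, 18, 27, 30}
A ∩ B = {8, 10, 18, 30}

A ∩ B = {8, 10, 18, 30}


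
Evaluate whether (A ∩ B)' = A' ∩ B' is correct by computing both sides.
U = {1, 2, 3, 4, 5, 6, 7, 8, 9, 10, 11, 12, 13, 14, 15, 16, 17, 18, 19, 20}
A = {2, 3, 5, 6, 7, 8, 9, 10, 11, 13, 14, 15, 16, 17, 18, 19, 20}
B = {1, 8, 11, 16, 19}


LHS: A ∩ B = {8, 11, 16, 19}
(A ∩ B)' = U \ (A ∩ B) = {1, 2, 3, 4, 5, 6, 7, 9, 10, 12, 13, 14, 15, 17, 18, 20}
A' = {1, 4, 12}, B' = {2, 3, 4, 5, 6, 7, 9, 10, 12, 13, 14, 15, 17, 18, 20}
Claimed RHS: A' ∩ B' = {4, 12}
Identity is INVALID: LHS = {1, 2, 3, 4, 5, 6, 7, 9, 10, 12, 13, 14, 15, 17, 18, 20} but the RHS claimed here equals {4, 12}. The correct form is (A ∩ B)' = A' ∪ B'.

Identity is invalid: (A ∩ B)' = {1, 2, 3, 4, 5, 6, 7, 9, 10, 12, 13, 14, 15, 17, 18, 20} but A' ∩ B' = {4, 12}. The correct De Morgan law is (A ∩ B)' = A' ∪ B'.


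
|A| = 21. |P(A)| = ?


Number of subsets = 2^n
= 2^21
= 2097152

|P(A)| = 2097152


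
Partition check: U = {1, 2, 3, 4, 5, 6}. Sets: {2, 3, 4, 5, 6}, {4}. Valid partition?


A partition requires: (1) non-empty parts, (2) pairwise disjoint, (3) union = U
Parts: {2, 3, 4, 5, 6}, {4}
Union of parts: {2, 3, 4, 5, 6}
U = {1, 2, 3, 4, 5, 6}
All non-empty? True
Pairwise disjoint? False
Covers U? False

No, not a valid partition


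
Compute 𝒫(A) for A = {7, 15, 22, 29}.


|A| = 4, so |P(A)| = 2^4 = 16
Enumerate subsets by cardinality (0 to 4):
∅, {7}, {15}, {22}, {29}, {7, 15}, {7, 22}, {7, 29}, {15, 22}, {15, 29}, {22, 29}, {7, 15, 22}, {7, 15, 29}, {7, 22, 29}, {15, 22, 29}, {7, 15, 22, 29}

P(A) has 16 subsets: ∅, {7}, {15}, {22}, {29}, {7, 15}, {7, 22}, {7, 29}, {15, 22}, {15, 29}, {22, 29}, {7, 15, 22}, {7, 15, 29}, {7, 22, 29}, {15, 22, 29}, {7, 15, 22, 29}


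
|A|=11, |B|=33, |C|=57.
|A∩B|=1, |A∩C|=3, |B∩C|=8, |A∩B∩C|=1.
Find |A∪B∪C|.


|A∪B∪C| = |A|+|B|+|C| - |A∩B|-|A∩C|-|B∩C| + |A∩B∩C|
= 11+33+57 - 1-3-8 + 1
= 101 - 12 + 1
= 90

|A ∪ B ∪ C| = 90


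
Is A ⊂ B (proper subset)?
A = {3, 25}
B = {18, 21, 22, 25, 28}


A ⊂ B requires: A ⊆ B AND A ≠ B.
A ⊆ B? No
A ⊄ B, so A is not a proper subset.

No, A is not a proper subset of B


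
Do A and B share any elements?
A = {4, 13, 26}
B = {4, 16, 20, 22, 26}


Disjoint means A ∩ B = ∅.
A ∩ B = {4, 26}
A ∩ B ≠ ∅, so A and B are NOT disjoint.

Yes — A and B share the element(s) of A ∩ B = {4, 26}, so they are not disjoint


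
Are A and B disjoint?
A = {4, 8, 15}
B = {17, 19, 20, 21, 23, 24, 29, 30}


Disjoint means A ∩ B = ∅.
A ∩ B = ∅
A ∩ B = ∅, so A and B are disjoint.

Yes, A and B are disjoint


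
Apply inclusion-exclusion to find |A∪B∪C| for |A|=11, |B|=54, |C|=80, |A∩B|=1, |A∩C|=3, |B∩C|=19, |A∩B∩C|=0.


|A∪B∪C| = |A|+|B|+|C| - |A∩B|-|A∩C|-|B∩C| + |A∩B∩C|
= 11+54+80 - 1-3-19 + 0
= 145 - 23 + 0
= 122

|A ∪ B ∪ C| = 122


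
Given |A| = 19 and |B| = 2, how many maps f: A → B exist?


Each of |A| = 19 inputs maps to any of |B| = 2 outputs.
# functions = |B|^|A| = 2^19
= 524288

Number of functions = 524288


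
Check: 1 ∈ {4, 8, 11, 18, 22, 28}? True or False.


A = {4, 8, 11, 18, 22, 28}
Checking if 1 is in A
1 is not in A → False

1 ∉ A


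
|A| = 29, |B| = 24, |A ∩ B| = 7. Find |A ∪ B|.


|A ∪ B| = |A| + |B| - |A ∩ B|
= 29 + 24 - 7
= 46

|A ∪ B| = 46


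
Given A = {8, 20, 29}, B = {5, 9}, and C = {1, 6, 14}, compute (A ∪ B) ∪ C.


A ∪ B = {5, 8, 9, 20, 29}
(A ∪ B) ∪ C = {1, 5, 6, 8, 9, 14, 20, 29}

A ∪ B ∪ C = {1, 5, 6, 8, 9, 14, 20, 29}


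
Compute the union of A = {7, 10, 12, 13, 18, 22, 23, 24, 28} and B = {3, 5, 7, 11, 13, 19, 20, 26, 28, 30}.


A ∪ B = all elements in A or B (or both)
A = {7, 10, 12, 13, 18, 22, 23, 24, 28}
B = {3, 5, 7, 11, 13, 19, 20, 26, 28, 30}
A ∪ B = {3, 5, 7, 10, 11, 12, 13, 18, 19, 20, 22, 23, 24, 26, 28, 30}

A ∪ B = {3, 5, 7, 10, 11, 12, 13, 18, 19, 20, 22, 23, 24, 26, 28, 30}


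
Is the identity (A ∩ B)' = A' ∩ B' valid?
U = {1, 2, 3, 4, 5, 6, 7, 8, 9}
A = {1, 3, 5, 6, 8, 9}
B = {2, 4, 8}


LHS: A ∩ B = {8}
(A ∩ B)' = U \ (A ∩ B) = {1, 2, 3, 4, 5, 6, 7, 9}
A' = {2, 4, 7}, B' = {1, 3, 5, 6, 7, 9}
Claimed RHS: A' ∩ B' = {7}
Identity is INVALID: LHS = {1, 2, 3, 4, 5, 6, 7, 9} but the RHS claimed here equals {7}. The correct form is (A ∩ B)' = A' ∪ B'.

Identity is invalid: (A ∩ B)' = {1, 2, 3, 4, 5, 6, 7, 9} but A' ∩ B' = {7}. The correct De Morgan law is (A ∩ B)' = A' ∪ B'.


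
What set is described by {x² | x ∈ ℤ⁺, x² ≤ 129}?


Checking each candidate:
Condition: positive perfect squares ≤ 129
Result = {1, 4, 9, 16, 25, 36, 49, 64, 81, 100, 121}

{1, 4, 9, 16, 25, 36, 49, 64, 81, 100, 121}


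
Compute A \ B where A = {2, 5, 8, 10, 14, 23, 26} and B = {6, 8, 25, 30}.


A \ B = elements in A but not in B
A = {2, 5, 8, 10, 14, 23, 26}
B = {6, 8, 25, 30}
Remove from A any elements in B
A \ B = {2, 5, 10, 14, 23, 26}

A \ B = {2, 5, 10, 14, 23, 26}


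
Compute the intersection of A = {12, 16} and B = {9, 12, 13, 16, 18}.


A ∩ B = elements in both A and B
A = {12, 16}
B = {9, 12, 13, 16, 18}
A ∩ B = {12, 16}

A ∩ B = {12, 16}


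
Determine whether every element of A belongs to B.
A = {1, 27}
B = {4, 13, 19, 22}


A ⊆ B means every element of A is in B.
Elements in A not in B: {1, 27}
So A ⊄ B.

No, A ⊄ B


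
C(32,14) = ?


C(n,k) = n! / (k!(n-k)!)
C(32,14) = 32! / (14!18!)
= 471435600

C(32,14) = 471435600


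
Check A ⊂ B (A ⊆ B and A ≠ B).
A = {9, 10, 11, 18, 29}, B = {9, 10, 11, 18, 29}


A ⊂ B requires: A ⊆ B AND A ≠ B.
A ⊆ B? Yes
A = B? Yes
A = B, so A is not a PROPER subset.

No, A is not a proper subset of B


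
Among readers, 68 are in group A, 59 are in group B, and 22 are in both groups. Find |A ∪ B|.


|A ∪ B| = |A| + |B| - |A ∩ B|
= 68 + 59 - 22
= 105

|A ∪ B| = 105


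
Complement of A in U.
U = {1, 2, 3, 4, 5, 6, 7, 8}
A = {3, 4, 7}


Aᶜ = U \ A = elements in U but not in A
U = {1, 2, 3, 4, 5, 6, 7, 8}
A = {3, 4, 7}
Aᶜ = {1, 2, 5, 6, 8}

Aᶜ = {1, 2, 5, 6, 8}


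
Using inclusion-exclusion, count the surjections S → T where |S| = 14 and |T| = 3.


n = |S| = 14, k = |T| = 3. Surjections via inclusion-exclusion:
S(n,k) = Σ(-1)^i × C(k,i) × (k-i)^n, i=0 to k
i=0: (-1)^0×C(3,0)×3^14 = 4782969
i=1: (-1)^1×C(3,1)×2^14 = -49152
i=2: (-1)^2×C(3,2)×1^14 = 3
i=3: (-1)^3×C(3,3)×0^14 = 0
Total = 4733820

Number of surjections = 4733820


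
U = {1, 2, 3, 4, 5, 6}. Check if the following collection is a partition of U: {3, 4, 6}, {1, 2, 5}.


A partition requires: (1) non-empty parts, (2) pairwise disjoint, (3) union = U
Parts: {3, 4, 6}, {1, 2, 5}
Union of parts: {1, 2, 3, 4, 5, 6}
U = {1, 2, 3, 4, 5, 6}
All non-empty? True
Pairwise disjoint? True
Covers U? True

Yes, valid partition


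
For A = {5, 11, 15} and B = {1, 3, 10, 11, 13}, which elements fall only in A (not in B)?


A = {5, 11, 15}
B = {1, 3, 10, 11, 13}
Region: only in A (not in B)
Elements: {5, 15}

Elements only in A (not in B): {5, 15}


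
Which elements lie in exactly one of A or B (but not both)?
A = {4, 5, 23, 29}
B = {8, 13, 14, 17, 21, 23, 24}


A △ B = (A \ B) ∪ (B \ A) = elements in exactly one of A or B
A \ B = {4, 5, 29}
B \ A = {8, 13, 14, 17, 21, 24}
A △ B = {4, 5, 8, 13, 14, 17, 21, 24, 29}

A △ B = {4, 5, 8, 13, 14, 17, 21, 24, 29}


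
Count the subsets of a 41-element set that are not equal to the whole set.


Total subsets = 2^n = 2^41 = 2199023255552
Proper subsets exclude the set itself: 2^n - 1
= 2199023255552 - 1
= 2199023255551

Number of proper subsets = 2199023255551


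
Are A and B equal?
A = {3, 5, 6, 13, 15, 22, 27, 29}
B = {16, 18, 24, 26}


Two sets are equal iff they have exactly the same elements.
A = {3, 5, 6, 13, 15, 22, 27, 29}
B = {16, 18, 24, 26}
Differences: {3, 5, 6, 13, 15, 16, 18, 22, 24, 26, 27, 29}
A ≠ B

No, A ≠ B


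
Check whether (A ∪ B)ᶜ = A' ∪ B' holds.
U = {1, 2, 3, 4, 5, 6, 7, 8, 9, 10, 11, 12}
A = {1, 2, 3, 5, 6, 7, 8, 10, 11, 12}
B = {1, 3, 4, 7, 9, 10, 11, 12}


LHS: A ∪ B = {1, 2, 3, 4, 5, 6, 7, 8, 9, 10, 11, 12}
(A ∪ B)' = U \ (A ∪ B) = ∅
A' = {4, 9}, B' = {2, 5, 6, 8}
Claimed RHS: A' ∪ B' = {2, 4, 5, 6, 8, 9}
Identity is INVALID: LHS = ∅ but the RHS claimed here equals {2, 4, 5, 6, 8, 9}. The correct form is (A ∪ B)' = A' ∩ B'.

Identity is invalid: (A ∪ B)' = ∅ but A' ∪ B' = {2, 4, 5, 6, 8, 9}. The correct De Morgan law is (A ∪ B)' = A' ∩ B'.


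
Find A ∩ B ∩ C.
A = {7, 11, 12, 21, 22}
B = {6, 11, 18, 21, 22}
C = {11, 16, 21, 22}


A ∩ B = {11, 21, 22}
(A ∩ B) ∩ C = {11, 21, 22}

A ∩ B ∩ C = {11, 21, 22}


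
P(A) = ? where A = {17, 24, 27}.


|A| = 3, so |P(A)| = 2^3 = 8
Enumerate subsets by cardinality (0 to 3):
∅, {17}, {24}, {27}, {17, 24}, {17, 27}, {24, 27}, {17, 24, 27}

P(A) has 8 subsets: ∅, {17}, {24}, {27}, {17, 24}, {17, 27}, {24, 27}, {17, 24, 27}


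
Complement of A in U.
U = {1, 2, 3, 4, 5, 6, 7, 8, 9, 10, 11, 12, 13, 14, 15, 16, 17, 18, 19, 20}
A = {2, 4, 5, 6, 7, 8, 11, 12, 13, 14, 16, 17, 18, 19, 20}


Aᶜ = U \ A = elements in U but not in A
U = {1, 2, 3, 4, 5, 6, 7, 8, 9, 10, 11, 12, 13, 14, 15, 16, 17, 18, 19, 20}
A = {2, 4, 5, 6, 7, 8, 11, 12, 13, 14, 16, 17, 18, 19, 20}
Aᶜ = {1, 3, 9, 10, 15}

Aᶜ = {1, 3, 9, 10, 15}


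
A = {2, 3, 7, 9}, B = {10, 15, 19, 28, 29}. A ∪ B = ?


A ∪ B = all elements in A or B (or both)
A = {2, 3, 7, 9}
B = {10, 15, 19, 28, 29}
A ∪ B = {2, 3, 7, 9, 10, 15, 19, 28, 29}

A ∪ B = {2, 3, 7, 9, 10, 15, 19, 28, 29}


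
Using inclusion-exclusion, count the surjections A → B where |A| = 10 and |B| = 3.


n = |A| = 10, k = |B| = 3. Surjections via inclusion-exclusion:
S(n,k) = Σ(-1)^i × C(k,i) × (k-i)^n, i=0 to k
i=0: (-1)^0×C(3,0)×3^10 = 59049
i=1: (-1)^1×C(3,1)×2^10 = -3072
i=2: (-1)^2×C(3,2)×1^10 = 3
i=3: (-1)^3×C(3,3)×0^10 = 0
Total = 55980

Number of surjections = 55980


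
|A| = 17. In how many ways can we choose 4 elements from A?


C(n,k) = n! / (k!(n-k)!)
C(17,4) = 17! / (4!13!)
= 2380

C(17,4) = 2380


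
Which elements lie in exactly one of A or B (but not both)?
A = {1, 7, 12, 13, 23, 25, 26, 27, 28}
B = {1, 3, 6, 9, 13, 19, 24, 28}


A △ B = (A \ B) ∪ (B \ A) = elements in exactly one of A or B
A \ B = {7, 12, 23, 25, 26, 27}
B \ A = {3, 6, 9, 19, 24}
A △ B = {3, 6, 7, 9, 12, 19, 23, 24, 25, 26, 27}

A △ B = {3, 6, 7, 9, 12, 19, 23, 24, 25, 26, 27}


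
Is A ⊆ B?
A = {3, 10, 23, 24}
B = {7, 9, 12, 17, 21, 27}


A ⊆ B means every element of A is in B.
Elements in A not in B: {3, 10, 23, 24}
So A ⊄ B.

No, A ⊄ B


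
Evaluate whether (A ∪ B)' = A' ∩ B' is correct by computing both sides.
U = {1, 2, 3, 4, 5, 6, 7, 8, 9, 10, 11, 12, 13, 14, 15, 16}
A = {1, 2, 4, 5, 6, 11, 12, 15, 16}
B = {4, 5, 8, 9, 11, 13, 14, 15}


LHS: A ∪ B = {1, 2, 4, 5, 6, 8, 9, 11, 12, 13, 14, 15, 16}
(A ∪ B)' = U \ (A ∪ B) = {3, 7, 10}
A' = {3, 7, 8, 9, 10, 13, 14}, B' = {1, 2, 3, 6, 7, 10, 12, 16}
Claimed RHS: A' ∩ B' = {3, 7, 10}
Identity is VALID: LHS = RHS = {3, 7, 10} ✓

Identity is valid. (A ∪ B)' = A' ∩ B' = {3, 7, 10}


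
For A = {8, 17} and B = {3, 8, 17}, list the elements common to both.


A ∩ B = elements in both A and B
A = {8, 17}
B = {3, 8, 17}
A ∩ B = {8, 17}

A ∩ B = {8, 17}


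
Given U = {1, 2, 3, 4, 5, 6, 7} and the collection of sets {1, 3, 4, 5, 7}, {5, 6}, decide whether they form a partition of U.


A partition requires: (1) non-empty parts, (2) pairwise disjoint, (3) union = U
Parts: {1, 3, 4, 5, 7}, {5, 6}
Union of parts: {1, 3, 4, 5, 6, 7}
U = {1, 2, 3, 4, 5, 6, 7}
All non-empty? True
Pairwise disjoint? False
Covers U? False

No, not a valid partition


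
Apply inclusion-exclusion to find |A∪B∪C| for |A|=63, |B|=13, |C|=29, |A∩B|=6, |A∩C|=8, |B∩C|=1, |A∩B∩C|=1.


|A∪B∪C| = |A|+|B|+|C| - |A∩B|-|A∩C|-|B∩C| + |A∩B∩C|
= 63+13+29 - 6-8-1 + 1
= 105 - 15 + 1
= 91

|A ∪ B ∪ C| = 91


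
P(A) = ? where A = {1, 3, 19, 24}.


|A| = 4, so |P(A)| = 2^4 = 16
Enumerate subsets by cardinality (0 to 4):
∅, {1}, {3}, {19}, {24}, {1, 3}, {1, 19}, {1, 24}, {3, 19}, {3, 24}, {19, 24}, {1, 3, 19}, {1, 3, 24}, {1, 19, 24}, {3, 19, 24}, {1, 3, 19, 24}

P(A) has 16 subsets: ∅, {1}, {3}, {19}, {24}, {1, 3}, {1, 19}, {1, 24}, {3, 19}, {3, 24}, {19, 24}, {1, 3, 19}, {1, 3, 24}, {1, 19, 24}, {3, 19, 24}, {1, 3, 19, 24}


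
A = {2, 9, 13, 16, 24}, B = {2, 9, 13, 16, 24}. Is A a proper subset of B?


A ⊂ B requires: A ⊆ B AND A ≠ B.
A ⊆ B? Yes
A = B? Yes
A = B, so A is not a PROPER subset.

No, A is not a proper subset of B


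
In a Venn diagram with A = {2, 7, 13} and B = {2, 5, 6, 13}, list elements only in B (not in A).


A = {2, 7, 13}
B = {2, 5, 6, 13}
Region: only in B (not in A)
Elements: {5, 6}

Elements only in B (not in A): {5, 6}


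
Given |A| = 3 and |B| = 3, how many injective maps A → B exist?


An injection sends each of |A| = 3 inputs to a distinct output in B.
# injections = |B|·(|B|-1)·…·(|B|-|A|+1) = 3! / (3 - 3)!
= 3 × 2 × 1
= 6

Number of injections = 6


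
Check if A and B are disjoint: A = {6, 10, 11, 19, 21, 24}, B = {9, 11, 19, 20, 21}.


Disjoint means A ∩ B = ∅.
A ∩ B = {11, 19, 21}
A ∩ B ≠ ∅, so A and B are NOT disjoint.

No, A and B are not disjoint (A ∩ B = {11, 19, 21})


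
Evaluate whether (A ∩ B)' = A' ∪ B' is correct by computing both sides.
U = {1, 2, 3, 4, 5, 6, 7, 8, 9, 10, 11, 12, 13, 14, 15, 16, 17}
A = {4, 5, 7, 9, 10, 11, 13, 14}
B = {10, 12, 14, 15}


LHS: A ∩ B = {10, 14}
(A ∩ B)' = U \ (A ∩ B) = {1, 2, 3, 4, 5, 6, 7, 8, 9, 11, 12, 13, 15, 16, 17}
A' = {1, 2, 3, 6, 8, 12, 15, 16, 17}, B' = {1, 2, 3, 4, 5, 6, 7, 8, 9, 11, 13, 16, 17}
Claimed RHS: A' ∪ B' = {1, 2, 3, 4, 5, 6, 7, 8, 9, 11, 12, 13, 15, 16, 17}
Identity is VALID: LHS = RHS = {1, 2, 3, 4, 5, 6, 7, 8, 9, 11, 12, 13, 15, 16, 17} ✓

Identity is valid. (A ∩ B)' = A' ∪ B' = {1, 2, 3, 4, 5, 6, 7, 8, 9, 11, 12, 13, 15, 16, 17}


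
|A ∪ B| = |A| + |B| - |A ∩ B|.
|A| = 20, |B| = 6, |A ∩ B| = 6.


|A ∪ B| = |A| + |B| - |A ∩ B|
= 20 + 6 - 6
= 20

|A ∪ B| = 20


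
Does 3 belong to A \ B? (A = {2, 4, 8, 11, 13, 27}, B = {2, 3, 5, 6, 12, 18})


A = {2, 4, 8, 11, 13, 27}, B = {2, 3, 5, 6, 12, 18}
A \ B = elements in A but not in B
A \ B = {4, 8, 11, 13, 27}
Checking if 3 ∈ A \ B
3 is not in A \ B → False

3 ∉ A \ B


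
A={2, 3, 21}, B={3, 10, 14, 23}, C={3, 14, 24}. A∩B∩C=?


A ∩ B = {3}
(A ∩ B) ∩ C = {3}

A ∩ B ∩ C = {3}


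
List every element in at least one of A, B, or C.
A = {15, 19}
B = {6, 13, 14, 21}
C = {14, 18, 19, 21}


A ∪ B = {6, 13, 14, 15, 19, 21}
(A ∪ B) ∪ C = {6, 13, 14, 15, 18, 19, 21}

A ∪ B ∪ C = {6, 13, 14, 15, 18, 19, 21}


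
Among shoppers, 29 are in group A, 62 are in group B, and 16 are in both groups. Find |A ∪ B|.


|A ∪ B| = |A| + |B| - |A ∩ B|
= 29 + 62 - 16
= 75

|A ∪ B| = 75


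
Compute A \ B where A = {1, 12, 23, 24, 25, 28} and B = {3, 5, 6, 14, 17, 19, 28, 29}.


A \ B = elements in A but not in B
A = {1, 12, 23, 24, 25, 28}
B = {3, 5, 6, 14, 17, 19, 28, 29}
Remove from A any elements in B
A \ B = {1, 12, 23, 24, 25}

A \ B = {1, 12, 23, 24, 25}


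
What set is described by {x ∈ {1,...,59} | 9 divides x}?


Checking each candidate:
Condition: multiples of 9 in {1,...,59}
Result = {9, 18, 27, 36, 45, 54}

{9, 18, 27, 36, 45, 54}


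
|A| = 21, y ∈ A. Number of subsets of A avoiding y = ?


Subsets of A avoiding y are subsets of A \ {y}, which has 20 elements.
Count = 2^(n-1) = 2^20
= 1048576

Number of subsets avoiding y = 1048576


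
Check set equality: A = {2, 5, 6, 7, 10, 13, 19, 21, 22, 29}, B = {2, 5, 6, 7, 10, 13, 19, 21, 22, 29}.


Two sets are equal iff they have exactly the same elements.
A = {2, 5, 6, 7, 10, 13, 19, 21, 22, 29}
B = {2, 5, 6, 7, 10, 13, 19, 21, 22, 29}
Same elements → A = B

Yes, A = B


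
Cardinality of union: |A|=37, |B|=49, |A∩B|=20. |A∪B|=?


|A ∪ B| = |A| + |B| - |A ∩ B|
= 37 + 49 - 20
= 66

|A ∪ B| = 66


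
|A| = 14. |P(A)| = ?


Number of subsets = 2^n
= 2^14
= 16384

|P(A)| = 16384


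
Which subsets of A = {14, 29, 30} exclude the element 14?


A subset of A that omits 14 is a subset of A \ {14}, so there are 2^(n-1) = 2^2 = 4 of them.
Subsets excluding 14: ∅, {29}, {30}, {29, 30}

Subsets excluding 14 (4 total): ∅, {29}, {30}, {29, 30}


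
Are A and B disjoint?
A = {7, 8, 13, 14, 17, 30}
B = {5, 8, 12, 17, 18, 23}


Disjoint means A ∩ B = ∅.
A ∩ B = {8, 17}
A ∩ B ≠ ∅, so A and B are NOT disjoint.

No, A and B are not disjoint (A ∩ B = {8, 17})


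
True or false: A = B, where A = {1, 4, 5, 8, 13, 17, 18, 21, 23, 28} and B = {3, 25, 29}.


Two sets are equal iff they have exactly the same elements.
A = {1, 4, 5, 8, 13, 17, 18, 21, 23, 28}
B = {3, 25, 29}
Differences: {1, 3, 4, 5, 8, 13, 17, 18, 21, 23, 25, 28, 29}
A ≠ B

No, A ≠ B


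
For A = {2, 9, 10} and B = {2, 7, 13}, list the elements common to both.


A ∩ B = elements in both A and B
A = {2, 9, 10}
B = {2, 7, 13}
A ∩ B = {2}

A ∩ B = {2}


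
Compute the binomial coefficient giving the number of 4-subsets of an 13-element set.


C(n,k) = n! / (k!(n-k)!)
C(13,4) = 13! / (4!9!)
= 715

C(13,4) = 715


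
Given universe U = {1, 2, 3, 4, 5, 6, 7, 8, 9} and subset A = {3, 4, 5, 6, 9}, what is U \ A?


Aᶜ = U \ A = elements in U but not in A
U = {1, 2, 3, 4, 5, 6, 7, 8, 9}
A = {3, 4, 5, 6, 9}
Aᶜ = {1, 2, 7, 8}

Aᶜ = {1, 2, 7, 8}


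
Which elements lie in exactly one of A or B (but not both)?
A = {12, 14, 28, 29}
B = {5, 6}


A △ B = (A \ B) ∪ (B \ A) = elements in exactly one of A or B
A \ B = {12, 14, 28, 29}
B \ A = {5, 6}
A △ B = {5, 6, 12, 14, 28, 29}

A △ B = {5, 6, 12, 14, 28, 29}


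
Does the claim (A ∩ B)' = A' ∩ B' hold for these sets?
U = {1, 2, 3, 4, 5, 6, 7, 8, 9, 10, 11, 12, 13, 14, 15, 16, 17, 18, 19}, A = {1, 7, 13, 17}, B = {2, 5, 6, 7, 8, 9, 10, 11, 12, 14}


LHS: A ∩ B = {7}
(A ∩ B)' = U \ (A ∩ B) = {1, 2, 3, 4, 5, 6, 8, 9, 10, 11, 12, 13, 14, 15, 16, 17, 18, 19}
A' = {2, 3, 4, 5, 6, 8, 9, 10, 11, 12, 14, 15, 16, 18, 19}, B' = {1, 3, 4, 13, 15, 16, 17, 18, 19}
Claimed RHS: A' ∩ B' = {3, 4, 15, 16, 18, 19}
Identity is INVALID: LHS = {1, 2, 3, 4, 5, 6, 8, 9, 10, 11, 12, 13, 14, 15, 16, 17, 18, 19} but the RHS claimed here equals {3, 4, 15, 16, 18, 19}. The correct form is (A ∩ B)' = A' ∪ B'.

Identity is invalid: (A ∩ B)' = {1, 2, 3, 4, 5, 6, 8, 9, 10, 11, 12, 13, 14, 15, 16, 17, 18, 19} but A' ∩ B' = {3, 4, 15, 16, 18, 19}. The correct De Morgan law is (A ∩ B)' = A' ∪ B'.
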